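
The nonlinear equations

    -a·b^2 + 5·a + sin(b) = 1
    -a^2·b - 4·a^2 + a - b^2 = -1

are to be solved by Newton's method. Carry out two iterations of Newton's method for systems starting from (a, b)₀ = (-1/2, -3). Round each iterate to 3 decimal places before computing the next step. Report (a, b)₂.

At (-1/2, -3): F = (0.85888, -8.750).
Jacobian J = [[-b^2 + 5, -2·a·b + cos(b)], [-2·a·b - 8·a + 1, -a^2 - 2·b]].
At the point, J = [[-4.000, -3.98999], [2.000, 5.750]] (det J = -15.02002).
Solving J·Δ = −F gives Δ = (-1.996, 2.216).
Then the next iterate is (a, b)₁ = (-2.496, -0.784).
Round to (-2.496, -0.784) and repeat: F = (-12.65194, -22.14639), J = [[4.38534, -3.20563], [17.05427, -4.66202]].
Δ = (0.351, -3.467), so (a, b)₂ = (-2.145, -4.251).

(-2.145, -4.251)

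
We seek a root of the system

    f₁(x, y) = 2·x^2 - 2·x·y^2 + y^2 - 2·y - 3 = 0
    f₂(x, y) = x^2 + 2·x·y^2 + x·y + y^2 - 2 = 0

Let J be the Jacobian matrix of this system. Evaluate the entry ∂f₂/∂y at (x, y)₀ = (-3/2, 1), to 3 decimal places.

∂f₂/∂y = 4·x·y + x + 2·y.
At (-3/2, 1) this is -5.500.

-5.500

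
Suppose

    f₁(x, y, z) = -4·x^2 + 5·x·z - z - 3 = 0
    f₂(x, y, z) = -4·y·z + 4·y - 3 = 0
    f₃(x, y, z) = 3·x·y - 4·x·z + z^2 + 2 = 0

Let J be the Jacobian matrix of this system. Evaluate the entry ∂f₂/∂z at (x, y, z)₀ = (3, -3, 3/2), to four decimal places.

∂f₂/∂z = -4·y.
At (3, -3, 3/2) this is 12.0000.

12.0000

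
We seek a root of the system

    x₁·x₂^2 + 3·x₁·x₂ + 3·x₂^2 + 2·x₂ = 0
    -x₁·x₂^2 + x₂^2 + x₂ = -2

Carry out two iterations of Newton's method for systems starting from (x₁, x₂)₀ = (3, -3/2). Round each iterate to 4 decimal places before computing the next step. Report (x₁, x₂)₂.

(1.3292, -1.3844)

At (3, -3/2): F = (-3.0000, -4.0000).
Jacobian J = [[x₂^2 + 3·x₂, 2·x₁·x₂ + 3·x₁ + 6·x₂ + 2], [-x₂^2, -2·x₁·x₂ + 2·x₂ + 1]].
At the point, J = [[-2.2500, -7.0000], [-2.2500, 7.0000]] (det J = -31.5000).
Solving J·Δ = −F gives Δ = (-1.5556, 0.0714).
Then the next iterate is (x₁, x₂)₁ = (1.4444, -1.4286).
Round to (1.4444, -1.4286) and repeat: F = (0.022957, -0.335575), J = [[-2.244902, -6.365340], [-2.040898, 2.269740]].
Δ = (-0.1152, 0.0442), so (x₁, x₂)₂ = (1.3292, -1.3844).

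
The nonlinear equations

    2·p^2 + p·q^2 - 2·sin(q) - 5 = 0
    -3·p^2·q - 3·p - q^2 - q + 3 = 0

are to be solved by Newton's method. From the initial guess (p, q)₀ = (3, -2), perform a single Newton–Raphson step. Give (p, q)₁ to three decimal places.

(-5.401, -11.635)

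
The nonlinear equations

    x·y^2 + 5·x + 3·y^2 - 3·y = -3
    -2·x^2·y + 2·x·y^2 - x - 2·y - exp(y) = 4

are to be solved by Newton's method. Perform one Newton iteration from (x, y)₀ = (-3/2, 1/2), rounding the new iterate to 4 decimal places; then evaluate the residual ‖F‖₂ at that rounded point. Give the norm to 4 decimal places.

4.3376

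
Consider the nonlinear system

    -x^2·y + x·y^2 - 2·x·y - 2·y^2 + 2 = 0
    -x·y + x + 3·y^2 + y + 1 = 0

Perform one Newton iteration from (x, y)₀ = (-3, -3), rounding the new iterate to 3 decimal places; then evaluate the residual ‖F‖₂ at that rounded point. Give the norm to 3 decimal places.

7.724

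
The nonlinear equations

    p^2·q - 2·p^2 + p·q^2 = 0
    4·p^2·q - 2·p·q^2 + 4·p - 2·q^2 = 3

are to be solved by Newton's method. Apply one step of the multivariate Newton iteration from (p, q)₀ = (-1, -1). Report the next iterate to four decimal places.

At (-1, -1): F = (-4.0000, -11.0000).
Jacobian J = [[2·p·q - 4·p + q^2, p^2 + 2·p·q], [8·p·q - 2·q^2 + 4, 4·p^2 - 4·p·q - 4·q]].
At the point, J = [[7.0000, 3.0000], [10.0000, 4.0000]] (det J = -2.0000).
Solving J·Δ = −F gives Δ = (8.5000, -18.5000).
Then the next iterate is (p, q)₁ = (7.5000, -19.5000).

(7.5000, -19.5000)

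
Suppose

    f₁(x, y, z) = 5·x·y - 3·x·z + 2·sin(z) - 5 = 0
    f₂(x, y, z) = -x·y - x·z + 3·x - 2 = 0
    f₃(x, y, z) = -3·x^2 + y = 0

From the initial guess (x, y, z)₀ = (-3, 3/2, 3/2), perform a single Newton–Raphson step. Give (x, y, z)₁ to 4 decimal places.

(-1.5795, 1.4317, 2.2350)

At (-3, 3/2, 3/2): F = (-12.005010, -2.0000, -25.5000).
Jacobian J = [[5·y - 3·z, 5·x, -3·x + 2·cos(z)], [-y - z + 3, -x, -x], [-6·x, 1, 0]].
At the point, J = [[3.0000, -15.0000, 9.141474], [0.0000, 3.0000, 3.0000], [18.0000, 1.0000, 0.0000]] (det J = -1312.639618).
Solving J·Δ = −F gives Δ = (1.4205, -0.0683, 0.7350).
Then the next iterate is (x, y, z)₁ = (-1.5795, 1.4317, 2.2350).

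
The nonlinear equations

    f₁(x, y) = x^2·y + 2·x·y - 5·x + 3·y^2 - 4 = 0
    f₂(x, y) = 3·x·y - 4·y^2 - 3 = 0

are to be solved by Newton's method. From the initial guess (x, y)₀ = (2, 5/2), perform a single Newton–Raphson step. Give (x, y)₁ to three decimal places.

(1.848, 1.490)

At (2, 5/2): F = (24.750, -13.000).
Jacobian J = [[2·x·y + 2·y - 5, x^2 + 2·x + 6·y], [3·y, 3·x - 8·y]].
At the point, J = [[10.000, 23.000], [7.500, -14.000]] (det J = -312.500).
Solving J·Δ = −F gives Δ = (-0.152, -1.010).
Then the next iterate is (x, y)₁ = (1.848, 1.490).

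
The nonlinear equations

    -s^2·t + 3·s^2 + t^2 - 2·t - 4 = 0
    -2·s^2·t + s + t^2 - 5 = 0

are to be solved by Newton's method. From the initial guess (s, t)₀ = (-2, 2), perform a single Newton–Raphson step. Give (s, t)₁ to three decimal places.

(-1.240, 0.480)

At (-2, 2): F = (0.000, -19.000).
Jacobian J = [[-2·s·t + 6·s, -s^2 + 2·t - 2], [-4·s·t + 1, -2·s^2 + 2·t]].
At the point, J = [[-4.000, -2.000], [17.000, -4.000]] (det J = 50.000).
Solving J·Δ = −F gives Δ = (0.760, -1.520).
Then the next iterate is (s, t)₁ = (-1.240, 0.480).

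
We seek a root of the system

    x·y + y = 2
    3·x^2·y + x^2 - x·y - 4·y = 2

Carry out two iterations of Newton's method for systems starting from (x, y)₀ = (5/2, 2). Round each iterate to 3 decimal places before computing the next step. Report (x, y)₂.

(1.495, 0.805)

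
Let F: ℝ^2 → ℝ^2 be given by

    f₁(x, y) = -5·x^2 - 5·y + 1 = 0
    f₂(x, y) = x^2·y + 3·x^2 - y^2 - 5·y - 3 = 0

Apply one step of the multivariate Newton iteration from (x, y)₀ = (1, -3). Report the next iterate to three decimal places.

At (1, -3): F = (11.000, 3.000).
Jacobian J = [[-10·x, -5], [2·x·y + 6·x, x^2 - 2·y - 5]].
At the point, J = [[-10.000, -5.000], [0.000, 2.000]] (det J = -20.000).
Solving J·Δ = −F gives Δ = (1.850, -1.500).
Then the next iterate is (x, y)₁ = (2.850, -4.500).

(2.850, -4.500)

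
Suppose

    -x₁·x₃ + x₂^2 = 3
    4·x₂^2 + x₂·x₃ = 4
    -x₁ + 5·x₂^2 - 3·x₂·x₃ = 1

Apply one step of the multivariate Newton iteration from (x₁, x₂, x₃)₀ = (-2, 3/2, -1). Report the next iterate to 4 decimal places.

(-0.4661, 0.9958, 0.3644)

At (-2, 3/2, -1): F = (-2.7500, 3.5000, 16.7500).
Jacobian J = [[-x₃, 2·x₂, -x₁], [0, 8·x₂ + x₃, x₂], [-1, 10·x₂ - 3·x₃, -3·x₂]].
At the point, J = [[1.0000, 3.0000, 2.0000], [0.0000, 11.0000, 1.5000], [-1.0000, 18.0000, -4.5000]] (det J = -59.0000).
Solving J·Δ = −F gives Δ = (1.5339, -0.5042, 1.3644).
Then the next iterate is (x₁, x₂, x₃)₁ = (-0.4661, 0.9958, 0.3644).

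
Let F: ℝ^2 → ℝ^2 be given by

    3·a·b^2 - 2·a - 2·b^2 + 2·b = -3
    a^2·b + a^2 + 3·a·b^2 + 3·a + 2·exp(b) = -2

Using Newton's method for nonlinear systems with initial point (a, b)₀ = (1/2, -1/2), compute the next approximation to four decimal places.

(-0.7350, -1.4675)

At (1/2, -1/2): F = (0.8750, 5.213061).
Jacobian J = [[3·b^2 - 2, 6·a·b - 4·b + 2], [2·a·b + 2·a + 3·b^2 + 3, a^2 + 6·a·b + 2·exp(b)]].
At the point, J = [[-1.2500, 2.5000], [4.2500, -0.036939]] (det J = -10.578827).
Solving J·Δ = −F gives Δ = (-1.2350, -0.9675).
Then the next iterate is (a, b)₁ = (-0.7350, -1.4675).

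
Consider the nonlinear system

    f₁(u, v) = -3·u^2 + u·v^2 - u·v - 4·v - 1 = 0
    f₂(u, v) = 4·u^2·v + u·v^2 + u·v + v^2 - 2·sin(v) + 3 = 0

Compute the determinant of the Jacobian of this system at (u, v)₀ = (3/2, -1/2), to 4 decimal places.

J = [[-6·u + v^2 - v, 2·u·v - u - 4], [8·u·v + v^2 + v, 4·u^2 + 2·u·v + u + 2·v - 2·cos(v)]].
At the point, J = [[-8.2500, -7.0000], [-6.2500, 6.244835]].
det J = -95.2699.

-95.2699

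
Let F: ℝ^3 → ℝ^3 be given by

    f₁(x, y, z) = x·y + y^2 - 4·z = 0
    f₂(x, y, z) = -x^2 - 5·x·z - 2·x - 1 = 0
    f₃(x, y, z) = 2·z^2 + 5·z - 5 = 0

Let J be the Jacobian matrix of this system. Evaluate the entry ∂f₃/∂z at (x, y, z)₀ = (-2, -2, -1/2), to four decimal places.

3.0000

∂f₃/∂z = 4·z + 5.
At (-2, -2, -1/2) this is 3.0000.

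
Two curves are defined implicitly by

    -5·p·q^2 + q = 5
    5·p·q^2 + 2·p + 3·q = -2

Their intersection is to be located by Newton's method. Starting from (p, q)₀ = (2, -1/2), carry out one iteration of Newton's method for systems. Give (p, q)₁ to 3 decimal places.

(1.222, 0.139)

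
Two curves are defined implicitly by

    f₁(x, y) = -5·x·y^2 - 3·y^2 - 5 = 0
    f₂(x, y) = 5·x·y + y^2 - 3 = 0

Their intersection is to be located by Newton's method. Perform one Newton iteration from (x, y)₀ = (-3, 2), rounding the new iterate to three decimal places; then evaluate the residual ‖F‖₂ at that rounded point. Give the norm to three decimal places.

43.968

At (-3, 2): F = (43.000, -29.000).
Jacobian J = [[-5·y^2, -10·x·y - 6·y], [5·y, 5·x + 2·y]].
At the point, J = [[-20.000, 48.000], [10.000, -11.000]] (det J = -260.000).
Solving J·Δ = −F gives Δ = (3.535, 0.577).
Then the next iterate is (x, y)₁ = (0.535, 2.577).
Re-evaluating at (0.535, 2.577): F = (-42.68727, 10.53440), so ‖F‖₂ = 43.968.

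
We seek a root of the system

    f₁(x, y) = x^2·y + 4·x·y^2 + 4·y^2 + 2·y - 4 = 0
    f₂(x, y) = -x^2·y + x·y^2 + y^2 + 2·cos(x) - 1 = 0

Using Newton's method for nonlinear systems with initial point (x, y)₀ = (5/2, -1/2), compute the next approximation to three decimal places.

At (5/2, -1/2): F = (-4.625, 1.39771).
Jacobian J = [[2·x·y + 4·y^2, x^2 + 8·x·y + 8·y + 2], [-2·x·y + y^2 - 2·sin(x), -x^2 + 2·x·y + 2·y]].
At the point, J = [[-1.500, -5.750], [1.55306, -9.750]] (det J = 23.55507).
Solving J·Δ = −F gives Δ = (-2.256, -0.216).
Then the next iterate is (x, y)₁ = (0.244, -0.716).

(0.244, -0.716)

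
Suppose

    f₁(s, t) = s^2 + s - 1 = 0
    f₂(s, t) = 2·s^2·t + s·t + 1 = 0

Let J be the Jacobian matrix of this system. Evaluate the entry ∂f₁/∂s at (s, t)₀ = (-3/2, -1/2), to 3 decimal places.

∂f₁/∂s = 2·s + 1.
At (-3/2, -1/2) this is -2.000.

-2.000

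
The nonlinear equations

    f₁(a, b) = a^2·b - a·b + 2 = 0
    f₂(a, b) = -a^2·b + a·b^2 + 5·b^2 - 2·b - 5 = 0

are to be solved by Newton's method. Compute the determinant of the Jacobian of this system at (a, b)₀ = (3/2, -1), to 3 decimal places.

31.500

J = [[2·a·b - b, a^2 - a], [-2·a·b + b^2, -a^2 + 2·a·b + 10·b - 2]].
At the point, J = [[-2.000, 0.750], [4.000, -17.250]].
det J = 31.500.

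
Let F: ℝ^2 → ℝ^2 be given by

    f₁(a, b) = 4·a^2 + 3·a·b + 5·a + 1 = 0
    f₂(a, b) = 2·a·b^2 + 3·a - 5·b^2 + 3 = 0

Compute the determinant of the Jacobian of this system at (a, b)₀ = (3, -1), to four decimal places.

-97.0000

J = [[8·a + 3·b + 5, 3·a], [2·b^2 + 3, 4·a·b - 10·b]].
At the point, J = [[26.0000, 9.0000], [5.0000, -2.0000]].
det J = -97.0000.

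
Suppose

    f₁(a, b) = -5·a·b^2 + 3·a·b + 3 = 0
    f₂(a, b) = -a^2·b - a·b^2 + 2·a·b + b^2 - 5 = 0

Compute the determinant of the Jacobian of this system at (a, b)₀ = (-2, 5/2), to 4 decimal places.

-551.2500

J = [[-5·b^2 + 3·b, -10·a·b + 3·a], [-2·a·b - b^2 + 2·b, -a^2 - 2·a·b + 2·a + 2·b]].
At the point, J = [[-23.7500, 44.0000], [8.7500, 7.0000]].
det J = -551.2500.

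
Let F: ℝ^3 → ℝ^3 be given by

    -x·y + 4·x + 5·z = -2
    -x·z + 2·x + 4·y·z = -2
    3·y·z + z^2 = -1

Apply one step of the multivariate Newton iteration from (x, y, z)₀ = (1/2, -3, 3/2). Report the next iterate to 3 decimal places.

At (1/2, -3, 3/2): F = (13.000, -15.750, -10.250).
Jacobian J = [[-y + 4, -x, 5], [-z + 2, 4·z, -x + 4·y], [0, 3·z, 3·y + 2·z]].
At the point, J = [[7.000, -0.500, 5.000], [0.500, 6.000, -12.500], [0.000, 4.500, -6.000]] (det J = 151.500).
Solving J·Δ = −F gives Δ = (-1.317, 1.465, -0.609).
Then the next iterate is (x, y, z)₁ = (-0.817, -1.535, 0.891).

(-0.817, -1.535, 0.891)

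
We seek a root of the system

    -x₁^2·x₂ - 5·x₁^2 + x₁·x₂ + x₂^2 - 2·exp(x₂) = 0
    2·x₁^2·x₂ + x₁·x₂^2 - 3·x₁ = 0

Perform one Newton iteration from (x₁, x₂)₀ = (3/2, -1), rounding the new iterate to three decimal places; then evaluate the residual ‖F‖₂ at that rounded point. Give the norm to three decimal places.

3.412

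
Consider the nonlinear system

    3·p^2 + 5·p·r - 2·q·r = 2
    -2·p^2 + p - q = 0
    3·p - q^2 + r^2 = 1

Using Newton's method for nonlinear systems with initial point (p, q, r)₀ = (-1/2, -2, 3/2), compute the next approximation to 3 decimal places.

(-0.656, -1.469, 2.365)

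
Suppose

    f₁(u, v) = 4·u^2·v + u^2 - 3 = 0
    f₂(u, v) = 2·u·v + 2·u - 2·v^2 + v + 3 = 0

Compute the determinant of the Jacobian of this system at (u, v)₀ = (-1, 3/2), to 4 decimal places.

J = [[8·u·v + 2·u, 4·u^2], [2·v + 2, 2·u - 4·v + 1]].
At the point, J = [[-14.0000, 4.0000], [5.0000, -7.0000]].
det J = 78.0000.

78.0000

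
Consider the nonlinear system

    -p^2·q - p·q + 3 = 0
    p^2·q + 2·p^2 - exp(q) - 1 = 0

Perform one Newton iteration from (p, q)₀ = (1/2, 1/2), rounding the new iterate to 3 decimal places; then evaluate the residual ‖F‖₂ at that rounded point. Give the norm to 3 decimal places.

13.034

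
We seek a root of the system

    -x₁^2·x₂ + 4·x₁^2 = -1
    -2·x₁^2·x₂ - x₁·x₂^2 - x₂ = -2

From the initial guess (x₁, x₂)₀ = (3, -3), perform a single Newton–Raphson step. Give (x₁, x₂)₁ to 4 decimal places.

At (3, -3): F = (64.0000, 32.0000).
Jacobian J = [[-2·x₁·x₂ + 8·x₁, -x₁^2], [-4·x₁·x₂ - x₂^2, -2·x₁^2 - 2·x₁·x₂ - 1]].
At the point, J = [[42.0000, -9.0000], [27.0000, -1.0000]] (det J = 201.0000).
Solving J·Δ = −F gives Δ = (-1.1144, 1.9104).
Then the next iterate is (x₁, x₂)₁ = (1.8856, -1.0896).

(1.8856, -1.0896)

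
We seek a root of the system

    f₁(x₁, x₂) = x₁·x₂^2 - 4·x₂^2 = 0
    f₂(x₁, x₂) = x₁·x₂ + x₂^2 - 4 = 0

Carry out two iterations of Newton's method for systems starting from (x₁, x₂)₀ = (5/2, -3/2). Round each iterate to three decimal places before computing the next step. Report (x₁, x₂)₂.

At (5/2, -3/2): F = (-3.375, -5.500).
Jacobian J = [[x₂^2, 2·x₁·x₂ - 8·x₂], [x₂, x₁ + 2·x₂]].
At the point, J = [[2.250, 4.500], [-1.500, -0.500]] (det J = 5.625).
Solving J·Δ = −F gives Δ = (-4.700, 3.100).
Then the next iterate is (x₁, x₂)₁ = (-2.200, 1.600).
Round to (-2.200, 1.600) and repeat: F = (-15.872, -4.960), J = [[2.560, -19.840], [1.600, 1.000]].
Δ = (3.331, -0.370), so (x₁, x₂)₂ = (1.131, 1.230).

(1.131, 1.230)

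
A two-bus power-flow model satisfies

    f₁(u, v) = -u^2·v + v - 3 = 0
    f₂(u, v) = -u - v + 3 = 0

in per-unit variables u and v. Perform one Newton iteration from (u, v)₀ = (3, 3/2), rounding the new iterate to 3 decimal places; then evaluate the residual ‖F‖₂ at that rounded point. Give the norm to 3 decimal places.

0.000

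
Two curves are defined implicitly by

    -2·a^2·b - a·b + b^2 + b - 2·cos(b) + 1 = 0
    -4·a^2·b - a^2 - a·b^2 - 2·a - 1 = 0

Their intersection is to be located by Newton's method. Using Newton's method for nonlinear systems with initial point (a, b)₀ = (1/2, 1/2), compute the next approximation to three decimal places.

At (1/2, 1/2): F = (-0.50517, -2.875).
Jacobian J = [[-4·a·b - b, -2·a^2 - a + 2·b + 2·sin(b) + 1], [-8·a·b - 2·a - b^2 - 2, -4·a^2 - 2·a·b]].
At the point, J = [[-1.500, 1.95885], [-5.250, -1.500]] (det J = 12.53397).
Solving J·Δ = −F gives Δ = (-0.510, -0.132).
Then the next iterate is (a, b)₁ = (-0.010, 0.368).

(-0.010, 0.368)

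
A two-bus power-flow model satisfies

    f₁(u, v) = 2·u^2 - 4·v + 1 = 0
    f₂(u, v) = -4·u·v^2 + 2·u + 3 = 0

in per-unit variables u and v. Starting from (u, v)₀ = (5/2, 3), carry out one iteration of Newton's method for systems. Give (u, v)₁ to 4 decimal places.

(1.9321, 1.9552)

At (5/2, 3): F = (1.5000, -82.0000).
Jacobian J = [[4·u, -4], [-4·v^2 + 2, -8·u·v]].
At the point, J = [[10.0000, -4.0000], [-34.0000, -60.0000]] (det J = -736.0000).
Solving J·Δ = −F gives Δ = (-0.5679, -1.0448).
Then the next iterate is (u, v)₁ = (1.9321, 1.9552).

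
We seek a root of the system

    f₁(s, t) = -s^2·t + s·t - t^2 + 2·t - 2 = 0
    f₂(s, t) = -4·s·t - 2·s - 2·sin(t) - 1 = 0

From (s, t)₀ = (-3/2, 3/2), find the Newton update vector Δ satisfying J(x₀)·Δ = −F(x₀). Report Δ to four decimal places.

(0.8763, -0.3405)

At (-3/2, 3/2): F = (-6.8750, 9.005010).
Jacobian J = [[-2·s·t + t, -s^2 + s - 2·t + 2], [-4·t - 2, -4·s - 2·cos(t)]].
At the point, J = [[6.0000, -4.7500], [-8.0000, 5.858526]] (det J = -2.848846).
Solving J·Δ = −F gives Δ = (0.8763, -0.3405).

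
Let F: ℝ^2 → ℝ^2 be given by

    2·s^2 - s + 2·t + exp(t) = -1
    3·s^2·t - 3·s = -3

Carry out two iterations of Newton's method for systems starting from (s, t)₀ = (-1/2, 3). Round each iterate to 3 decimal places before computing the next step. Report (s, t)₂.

At (-1/2, 3): F = (28.08554, 6.750).
Jacobian J = [[4·s - 1, exp(t) + 2], [6·s·t - 3, 3·s^2]].
At the point, J = [[-3.000, 22.08554], [-12.000, 0.750]] (det J = 262.77644).
Solving J·Δ = −F gives Δ = (0.487, -1.205).
Then the next iterate is (s, t)₁ = (-0.013, 1.795).
Round to (-0.013, 1.795) and repeat: F = (10.62281, 3.03991), J = [[-1.052, 8.01947], [-3.14001, 0.00051]].
Δ = (0.968, -1.198), so (s, t)₂ = (0.955, 0.597).

(0.955, 0.597)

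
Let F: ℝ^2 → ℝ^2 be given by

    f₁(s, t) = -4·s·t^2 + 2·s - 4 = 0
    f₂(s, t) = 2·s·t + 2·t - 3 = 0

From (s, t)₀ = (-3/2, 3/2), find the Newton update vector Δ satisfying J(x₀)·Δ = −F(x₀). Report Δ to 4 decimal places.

(1.5851, 0.2553)

At (-3/2, 3/2): F = (6.5000, -4.5000).
Jacobian J = [[-4·t^2 + 2, -8·s·t], [2·t, 2·s + 2]].
At the point, J = [[-7.0000, 18.0000], [3.0000, -1.0000]] (det J = -47.0000).
Solving J·Δ = −F gives Δ = (1.5851, 0.2553).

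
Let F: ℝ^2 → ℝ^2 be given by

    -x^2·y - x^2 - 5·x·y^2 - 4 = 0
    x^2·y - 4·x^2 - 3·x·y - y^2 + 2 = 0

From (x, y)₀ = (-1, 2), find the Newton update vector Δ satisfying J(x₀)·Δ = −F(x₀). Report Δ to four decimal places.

At (-1, 2): F = (13.0000, 2.0000).
Jacobian J = [[-2·x·y - 2·x - 5·y^2, -x^2 - 10·x·y], [2·x·y - 8·x - 3·y, x^2 - 3·x - 2·y]].
At the point, J = [[-14.0000, 19.0000], [-2.0000, 0.0000]] (det J = 38.0000).
Solving J·Δ = −F gives Δ = (1.0000, 0.0526).

(1.0000, 0.0526)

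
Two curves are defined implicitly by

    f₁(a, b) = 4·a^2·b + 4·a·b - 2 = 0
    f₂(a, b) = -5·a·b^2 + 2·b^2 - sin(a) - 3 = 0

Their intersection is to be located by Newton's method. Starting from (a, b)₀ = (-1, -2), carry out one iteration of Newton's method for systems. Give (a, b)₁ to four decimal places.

(-0.7500, -1.2605)

At (-1, -2): F = (-2.0000, 25.841471).
Jacobian J = [[8·a·b + 4·b, 4·a^2 + 4·a], [-5·b^2 - cos(a), -10·a·b + 4·b]].
At the point, J = [[8.0000, 0.0000], [-20.540302, -28.0000]] (det J = -224.0000).
Solving J·Δ = −F gives Δ = (0.2500, 0.7395).
Then the next iterate is (a, b)₁ = (-0.7500, -1.2605).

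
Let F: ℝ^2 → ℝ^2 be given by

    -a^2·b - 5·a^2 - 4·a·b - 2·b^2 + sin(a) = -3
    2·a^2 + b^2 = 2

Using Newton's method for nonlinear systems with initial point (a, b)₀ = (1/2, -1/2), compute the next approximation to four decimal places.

At (1/2, -1/2): F = (2.854426, -1.2500).
Jacobian J = [[-2·a·b - 10·a - 4·b + cos(a), -a^2 - 4·a - 4·b], [4·a, 2·b]].
At the point, J = [[-1.622417, -0.2500], [2.0000, -1.0000]] (det J = 2.122417).
Solving J·Δ = −F gives Δ = (1.4921, 1.7343).
Then the next iterate is (a, b)₁ = (1.9921, 1.2343).

(1.9921, 1.2343)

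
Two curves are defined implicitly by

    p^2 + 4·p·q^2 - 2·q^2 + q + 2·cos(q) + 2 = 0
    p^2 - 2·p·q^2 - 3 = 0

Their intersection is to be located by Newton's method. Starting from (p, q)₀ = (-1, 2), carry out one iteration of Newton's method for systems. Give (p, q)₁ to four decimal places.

(-1.0716, 1.1605)

At (-1, 2): F = (-19.832294, 6.0000).
Jacobian J = [[2·p + 4·q^2, 8·p·q - 4·q - 2·sin(q) + 1], [2·p - 2·q^2, -4·p·q]].
At the point, J = [[14.0000, -24.818595], [-10.0000, 8.0000]] (det J = -136.185949).
Solving J·Δ = −F gives Δ = (-0.0716, -0.8395).
Then the next iterate is (p, q)₁ = (-1.0716, 1.1605).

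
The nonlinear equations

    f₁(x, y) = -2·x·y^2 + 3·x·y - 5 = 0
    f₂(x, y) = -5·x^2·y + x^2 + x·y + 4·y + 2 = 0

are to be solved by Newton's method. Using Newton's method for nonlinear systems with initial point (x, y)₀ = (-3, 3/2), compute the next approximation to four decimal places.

(-1.0384, 2.0556)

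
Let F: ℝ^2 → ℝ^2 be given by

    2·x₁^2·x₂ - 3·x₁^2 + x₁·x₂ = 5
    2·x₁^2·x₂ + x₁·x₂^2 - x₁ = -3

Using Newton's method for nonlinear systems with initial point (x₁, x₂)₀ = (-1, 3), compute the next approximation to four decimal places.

(-2.1875, 4.4375)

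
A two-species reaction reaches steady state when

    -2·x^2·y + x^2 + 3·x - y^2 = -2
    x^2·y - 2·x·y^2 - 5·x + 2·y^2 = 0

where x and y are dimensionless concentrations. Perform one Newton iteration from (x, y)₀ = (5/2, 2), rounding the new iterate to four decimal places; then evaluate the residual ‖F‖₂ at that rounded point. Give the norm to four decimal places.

768.5344

At (5/2, 2): F = (-13.2500, -12.0000).
Jacobian J = [[-4·x·y + 2·x + 3, -2·x^2 - 2·y], [2·x·y - 2·y^2 - 5, x^2 - 4·x·y + 4·y]].
At the point, J = [[-12.0000, -16.5000], [-3.0000, -5.7500]] (det J = 19.5000).
Solving J·Δ = −F gives Δ = (6.2468, -5.3462).
Then the next iterate is (x, y)₁ = (8.7468, -3.3462).
Re-evaluating at (8.7468, -3.3462): F = (605.562025, -473.222767), so ‖F‖₂ = 768.5344.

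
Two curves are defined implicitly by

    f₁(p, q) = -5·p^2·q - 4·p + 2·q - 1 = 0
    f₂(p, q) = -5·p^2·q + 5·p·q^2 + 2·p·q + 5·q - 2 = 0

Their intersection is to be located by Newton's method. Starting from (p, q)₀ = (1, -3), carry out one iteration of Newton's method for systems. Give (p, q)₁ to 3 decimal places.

(0.998, -1.683)

At (1, -3): F = (4.000, 37.000).
Jacobian J = [[-10·p·q - 4, -5·p^2 + 2], [-10·p·q + 5·q^2 + 2·q, -5·p^2 + 10·p·q + 2·p + 5]].
At the point, J = [[26.000, -3.000], [69.000, -28.000]] (det J = -521.000).
Solving J·Δ = −F gives Δ = (-0.002, 1.317).
Then the next iterate is (p, q)₁ = (0.998, -1.683).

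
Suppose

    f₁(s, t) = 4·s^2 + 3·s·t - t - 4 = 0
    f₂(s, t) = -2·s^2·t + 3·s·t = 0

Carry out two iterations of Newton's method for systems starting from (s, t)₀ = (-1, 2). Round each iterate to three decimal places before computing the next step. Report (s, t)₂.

(-1.000, 0.000)

At (-1, 2): F = (-8.000, -10.000).
Jacobian J = [[8·s + 3·t, 3·s - 1], [-4·s·t + 3·t, -2·s^2 + 3·s]].
At the point, J = [[-2.000, -4.000], [14.000, -5.000]] (det J = 66.000).
Solving J·Δ = −F gives Δ = (0.000, -2.000).
Then the next iterate is (s, t)₁ = (-1.000, 0.000).
Round to (-1.000, 0.000) and repeat: F = (0.000, 0.000), J = [[-8.000, -4.000], [0.000, -5.000]].
Δ = (0.000, 0.000), so (s, t)₂ = (-1.000, 0.000).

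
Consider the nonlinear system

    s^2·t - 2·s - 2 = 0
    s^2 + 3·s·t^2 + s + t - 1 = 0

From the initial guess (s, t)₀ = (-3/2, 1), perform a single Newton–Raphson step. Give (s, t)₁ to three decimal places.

At (-3/2, 1): F = (3.250, -3.750).
Jacobian J = [[2·s·t - 2, s^2], [2·s + 3·t^2 + 1, 6·s·t + 1]].
At the point, J = [[-5.000, 2.250], [1.000, -8.000]] (det J = 37.750).
Solving J·Δ = −F gives Δ = (0.465, -0.411).
Then the next iterate is (s, t)₁ = (-1.035, 0.589).

(-1.035, 0.589)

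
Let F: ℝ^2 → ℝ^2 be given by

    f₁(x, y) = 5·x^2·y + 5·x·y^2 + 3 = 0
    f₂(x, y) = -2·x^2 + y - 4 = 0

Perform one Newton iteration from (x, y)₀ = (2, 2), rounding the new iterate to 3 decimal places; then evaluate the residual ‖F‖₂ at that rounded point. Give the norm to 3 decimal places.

At (2, 2): F = (83.000, -10.000).
Jacobian J = [[10·x·y + 5·y^2, 5·x^2 + 10·x·y], [-4·x, 1]].
At the point, J = [[60.000, 60.000], [-8.000, 1.000]] (det J = 540.000).
Solving J·Δ = −F gives Δ = (-1.265, -0.119).
Then the next iterate is (x, y)₁ = (0.735, 1.881).
Re-evaluating at (0.735, 1.881): F = (21.08356, -3.19945), so ‖F‖₂ = 21.325.

21.325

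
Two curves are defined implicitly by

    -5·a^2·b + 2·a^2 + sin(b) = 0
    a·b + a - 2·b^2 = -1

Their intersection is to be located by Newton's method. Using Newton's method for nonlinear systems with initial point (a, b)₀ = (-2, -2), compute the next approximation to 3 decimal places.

At (-2, -2): F = (47.09070, -5.000).
Jacobian J = [[-10·a·b + 4·a, -5·a^2 + cos(b)], [b + 1, a - 4·b]].
At the point, J = [[-48.000, -20.41615], [-1.000, 6.000]] (det J = -308.41615).
Solving J·Δ = −F gives Δ = (0.585, 0.931).
Then the next iterate is (a, b)₁ = (-1.415, -1.069).

(-1.415, -1.069)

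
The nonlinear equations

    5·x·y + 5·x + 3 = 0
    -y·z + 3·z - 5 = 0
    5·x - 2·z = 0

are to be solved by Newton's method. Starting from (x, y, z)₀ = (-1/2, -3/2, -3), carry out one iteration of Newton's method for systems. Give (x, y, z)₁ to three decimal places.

At (-1/2, -3/2, -3): F = (4.250, -18.500, 3.500).
Jacobian J = [[5·y + 5, 5·x, 0], [0, -z, -y + 3], [5, 0, -2]].
At the point, J = [[-2.500, -2.500, 0.000], [0.000, 3.000, 4.500], [5.000, 0.000, -2.000]] (det J = -41.250).
Solving J·Δ = −F gives Δ = (0.670, 1.030, 3.424).
Then the next iterate is (x, y, z)₁ = (0.170, -0.470, 0.424).

(0.170, -0.470, 0.424)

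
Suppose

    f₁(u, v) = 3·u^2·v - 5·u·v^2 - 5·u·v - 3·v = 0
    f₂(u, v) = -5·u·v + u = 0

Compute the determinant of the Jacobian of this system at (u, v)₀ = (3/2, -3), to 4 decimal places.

-232.5000

J = [[6·u·v - 5·v^2 - 5·v, 3·u^2 - 10·u·v - 5·u - 3], [-5·v + 1, -5·u]].
At the point, J = [[-57.0000, 41.2500], [16.0000, -7.5000]].
det J = -232.5000.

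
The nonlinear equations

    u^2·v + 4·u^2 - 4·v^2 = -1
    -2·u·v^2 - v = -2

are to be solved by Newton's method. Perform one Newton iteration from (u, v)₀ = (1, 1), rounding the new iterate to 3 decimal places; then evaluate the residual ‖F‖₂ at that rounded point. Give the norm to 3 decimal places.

At (1, 1): F = (2.000, -1.000).
Jacobian J = [[2·u·v + 8·u, u^2 - 8·v], [-2·v^2, -4·u·v - 1]].
At the point, J = [[10.000, -7.000], [-2.000, -5.000]] (det J = -64.000).
Solving J·Δ = −F gives Δ = (-0.266, -0.094).
Then the next iterate is (u, v)₁ = (0.734, 0.906).
Re-evaluating at (0.734, 0.906): F = (0.35979, -0.11099), so ‖F‖₂ = 0.377.

0.377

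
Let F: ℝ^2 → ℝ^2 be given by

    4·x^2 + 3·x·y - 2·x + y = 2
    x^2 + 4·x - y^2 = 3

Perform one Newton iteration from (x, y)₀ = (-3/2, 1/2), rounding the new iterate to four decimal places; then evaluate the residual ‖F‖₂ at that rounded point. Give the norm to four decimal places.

24.5022

At (-3/2, 1/2): F = (8.2500, -7.0000).
Jacobian J = [[8·x + 3·y - 2, 3·x + 1], [2·x + 4, -2·y]].
At the point, J = [[-12.5000, -3.5000], [1.0000, -1.0000]] (det J = 16.0000).
Solving J·Δ = −F gives Δ = (2.0469, -4.9531).
Then the next iterate is (x, y)₁ = (0.5469, -4.4531).
Re-evaluating at (0.5469, -4.4531): F = (-13.656703, -20.3434), so ‖F‖₂ = 24.5022.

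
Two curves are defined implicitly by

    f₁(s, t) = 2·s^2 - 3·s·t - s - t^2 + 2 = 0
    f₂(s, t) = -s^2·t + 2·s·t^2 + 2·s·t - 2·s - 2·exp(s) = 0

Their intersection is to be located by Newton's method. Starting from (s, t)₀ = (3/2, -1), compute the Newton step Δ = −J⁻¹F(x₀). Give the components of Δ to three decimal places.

(-1.113, -0.162)

At (3/2, -1): F = (8.500, -9.71338).
Jacobian J = [[4·s - 3·t - 1, -3·s - 2·t], [-2·s·t + 2·t^2 + 2·t - 2·exp(s) - 2, -s^2 + 4·s·t + 2·s]].
At the point, J = [[8.000, -2.500], [-7.96338, -5.250]] (det J = -61.90845).
Solving J·Δ = −F gives Δ = (-1.113, -0.162).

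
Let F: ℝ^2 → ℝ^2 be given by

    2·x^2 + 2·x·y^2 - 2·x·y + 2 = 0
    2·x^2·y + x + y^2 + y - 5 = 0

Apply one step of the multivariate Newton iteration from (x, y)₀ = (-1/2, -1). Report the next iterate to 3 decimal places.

At (-1/2, -1): F = (0.500, -6.000).
Jacobian J = [[4·x + 2·y^2 - 2·y, 4·x·y - 2·x], [4·x·y + 1, 2·x^2 + 2·y + 1]].
At the point, J = [[2.000, 3.000], [3.000, -0.500]] (det J = -10.000).
Solving J·Δ = −F gives Δ = (1.775, -1.350).
Then the next iterate is (x, y)₁ = (1.275, -2.350).

(1.275, -2.350)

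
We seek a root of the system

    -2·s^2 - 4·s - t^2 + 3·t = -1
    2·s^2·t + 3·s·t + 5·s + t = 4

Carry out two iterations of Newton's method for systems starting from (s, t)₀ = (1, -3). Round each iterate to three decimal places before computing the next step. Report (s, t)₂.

At (1, -3): F = (-23.000, -17.000).
Jacobian J = [[-4·s - 4, -2·t + 3], [4·s·t + 3·t + 5, 2·s^2 + 3·s + 1]].
At the point, J = [[-8.000, 9.000], [-16.000, 6.000]] (det J = 96.000).
Solving J·Δ = −F gives Δ = (-0.156, 2.417).
Then the next iterate is (s, t)₁ = (0.844, -0.583).
Round to (0.844, -0.583) and repeat: F = (-5.88956, -2.66974), J = [[-7.376, 4.166], [1.28279, 4.95667]].
Δ = (-0.431, 0.650), so (s, t)₂ = (0.413, 0.067).

(0.413, 0.067)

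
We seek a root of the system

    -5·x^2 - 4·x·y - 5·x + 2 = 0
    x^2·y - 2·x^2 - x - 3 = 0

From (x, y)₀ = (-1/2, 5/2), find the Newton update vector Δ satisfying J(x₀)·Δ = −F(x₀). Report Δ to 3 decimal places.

(-13.625, -72.250)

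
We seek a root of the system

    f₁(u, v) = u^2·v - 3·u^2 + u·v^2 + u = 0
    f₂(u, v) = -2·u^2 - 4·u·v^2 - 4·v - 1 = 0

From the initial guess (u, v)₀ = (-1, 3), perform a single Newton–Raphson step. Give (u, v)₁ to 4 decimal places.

(1.3750, 5.7500)

At (-1, 3): F = (-10.0000, 21.0000).
Jacobian J = [[2·u·v - 6·u + v^2 + 1, u^2 + 2·u·v], [-4·u - 4·v^2, -8·u·v - 4]].
At the point, J = [[10.0000, -5.0000], [-32.0000, 20.0000]] (det J = 40.0000).
Solving J·Δ = −F gives Δ = (2.3750, 2.7500).
Then the next iterate is (u, v)₁ = (1.3750, 5.7500).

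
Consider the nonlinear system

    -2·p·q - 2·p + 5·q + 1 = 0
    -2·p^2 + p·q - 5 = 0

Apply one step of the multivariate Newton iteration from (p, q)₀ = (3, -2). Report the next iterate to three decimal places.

(-1.750, -14.500)

At (3, -2): F = (-3.000, -29.000).
Jacobian J = [[-2·q - 2, -2·p + 5], [-4·p + q, p]].
At the point, J = [[2.000, -1.000], [-14.000, 3.000]] (det J = -8.000).
Solving J·Δ = −F gives Δ = (-4.750, -12.500).
Then the next iterate is (p, q)₁ = (-1.750, -14.500).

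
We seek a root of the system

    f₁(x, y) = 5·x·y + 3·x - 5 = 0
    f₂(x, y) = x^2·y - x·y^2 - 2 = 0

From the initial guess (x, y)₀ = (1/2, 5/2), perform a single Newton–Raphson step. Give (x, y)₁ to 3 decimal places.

At (1/2, 5/2): F = (2.750, -4.500).
Jacobian J = [[5·y + 3, 5·x], [2·x·y - y^2, x^2 - 2·x·y]].
At the point, J = [[15.500, 2.500], [-3.750, -2.250]] (det J = -25.500).
Solving J·Δ = −F gives Δ = (0.199, -2.331).
Then the next iterate is (x, y)₁ = (0.699, 0.169).

(0.699, 0.169)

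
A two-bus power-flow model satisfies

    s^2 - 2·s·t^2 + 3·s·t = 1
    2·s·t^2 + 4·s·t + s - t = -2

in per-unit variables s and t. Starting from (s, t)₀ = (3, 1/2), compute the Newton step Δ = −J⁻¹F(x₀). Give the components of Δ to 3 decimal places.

At (3, 1/2): F = (11.000, 12.000).
Jacobian J = [[2·s - 2·t^2 + 3·t, -4·s·t + 3·s], [2·t^2 + 4·t + 1, 4·s·t + 4·s - 1]].
At the point, J = [[7.000, 3.000], [3.500, 17.000]] (det J = 108.500).
Solving J·Δ = −F gives Δ = (-1.392, -0.419).

(-1.392, -0.419)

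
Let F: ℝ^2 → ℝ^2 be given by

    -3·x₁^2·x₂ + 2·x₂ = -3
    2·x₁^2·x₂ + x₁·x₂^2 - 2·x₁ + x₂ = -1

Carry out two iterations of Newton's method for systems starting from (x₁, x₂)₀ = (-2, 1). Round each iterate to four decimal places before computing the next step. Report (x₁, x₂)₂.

(0.9911, 0.9682)

At (-2, 1): F = (-7.0000, 12.0000).
Jacobian J = [[-6·x₁·x₂, -3·x₁^2 + 2], [4·x₁·x₂ + x₂^2 - 2, 2·x₁^2 + 2·x₁·x₂ + 1]].
At the point, J = [[12.0000, -10.0000], [-9.0000, 5.0000]] (det J = -30.0000).
Solving J·Δ = −F gives Δ = (2.8333, 2.7000).
Then the next iterate is (x₁, x₂)₁ = (0.8333, 3.7000).
Round to (0.8333, 3.7000) and repeat: F = (2.692283, 19.579755), J = [[-18.499260, -0.083167], [24.022840, 8.555198]].
Δ = (0.1578, -2.7318), so (x₁, x₂)₂ = (0.9911, 0.9682).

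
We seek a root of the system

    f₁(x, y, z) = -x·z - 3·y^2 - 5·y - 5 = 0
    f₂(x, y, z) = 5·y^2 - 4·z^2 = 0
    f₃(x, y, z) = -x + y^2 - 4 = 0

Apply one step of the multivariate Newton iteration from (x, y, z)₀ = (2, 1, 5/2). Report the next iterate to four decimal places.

(-3.4118, 0.7941, 1.3971)

At (2, 1, 5/2): F = (-18.0000, -20.0000, -5.0000).
Jacobian J = [[-z, -6·y - 5, -x], [0, 10·y, -8·z], [-1, 2·y, 0]].
At the point, J = [[-2.5000, -11.0000, -2.0000], [0.0000, 10.0000, -20.0000], [-1.0000, 2.0000, 0.0000]] (det J = -340.0000).
Solving J·Δ = −F gives Δ = (-5.4118, -0.2059, -1.1029).
Then the next iterate is (x, y, z)₁ = (-3.4118, 0.7941, 1.3971).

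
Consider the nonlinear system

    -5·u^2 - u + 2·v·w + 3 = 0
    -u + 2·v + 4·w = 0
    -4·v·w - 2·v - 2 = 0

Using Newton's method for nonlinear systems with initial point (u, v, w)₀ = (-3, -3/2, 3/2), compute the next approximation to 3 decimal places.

At (-3, -3/2, 3/2): F = (-43.500, 6.000, 10.000).
Jacobian J = [[-10·u - 1, 2·w, 2·v], [-1, 2, 4], [0, -4·w - 2, -4·v]].
At the point, J = [[29.000, 3.000, -3.000], [-1.000, 2.000, 4.000], [0.000, -8.000, 6.000]] (det J = 1270.000).
Solving J·Δ = −F gives Δ = (1.337, 0.273, -1.302).
Then the next iterate is (u, v, w)₁ = (-1.663, -1.227, 0.198).

(-1.663, -1.227, 0.198)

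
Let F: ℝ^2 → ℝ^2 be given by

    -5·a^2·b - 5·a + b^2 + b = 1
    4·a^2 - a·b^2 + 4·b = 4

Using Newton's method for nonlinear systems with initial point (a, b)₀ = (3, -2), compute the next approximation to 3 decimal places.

(2.026, -1.533)

At (3, -2): F = (76.000, 12.000).
Jacobian J = [[-10·a·b - 5, -5·a^2 + 2·b + 1], [8·a - b^2, -2·a·b + 4]].
At the point, J = [[55.000, -48.000], [20.000, 16.000]] (det J = 1840.000).
Solving J·Δ = −F gives Δ = (-0.974, 0.467).
Then the next iterate is (a, b)₁ = (2.026, -1.533).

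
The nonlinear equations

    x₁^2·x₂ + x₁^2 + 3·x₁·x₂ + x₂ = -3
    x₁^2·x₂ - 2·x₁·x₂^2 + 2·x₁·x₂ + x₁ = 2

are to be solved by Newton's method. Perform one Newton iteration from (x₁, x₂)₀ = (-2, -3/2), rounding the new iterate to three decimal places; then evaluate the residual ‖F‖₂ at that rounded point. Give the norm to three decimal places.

10.258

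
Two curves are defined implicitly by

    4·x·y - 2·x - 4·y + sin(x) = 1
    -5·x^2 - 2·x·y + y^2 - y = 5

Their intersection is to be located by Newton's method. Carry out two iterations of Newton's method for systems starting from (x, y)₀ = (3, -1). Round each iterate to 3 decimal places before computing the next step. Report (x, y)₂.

(0.453, -0.668)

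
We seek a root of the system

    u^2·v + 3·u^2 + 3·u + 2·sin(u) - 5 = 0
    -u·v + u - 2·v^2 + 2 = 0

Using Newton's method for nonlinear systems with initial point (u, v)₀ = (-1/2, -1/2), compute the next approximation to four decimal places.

(2.7819, -2.7691)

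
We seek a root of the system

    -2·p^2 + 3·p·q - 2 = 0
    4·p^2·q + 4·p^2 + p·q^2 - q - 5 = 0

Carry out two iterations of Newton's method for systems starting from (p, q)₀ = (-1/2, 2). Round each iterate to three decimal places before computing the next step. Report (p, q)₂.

(3.690, -8.695)

At (-1/2, 2): F = (-5.500, -6.000).
Jacobian J = [[-4·p + 3·q, 3·p], [8·p·q + 8·p + q^2, 4·p^2 + 2·p·q - 1]].
At the point, J = [[8.000, -1.500], [-8.000, -2.000]] (det J = -28.000).
Solving J·Δ = −F gives Δ = (0.071, -3.286).
Then the next iterate is (p, q)₁ = (-0.429, -1.286).
Round to (-0.429, -1.286) and repeat: F = (-0.713, -4.63402), J = [[-2.142, -1.287], [2.63535, 0.83955]].
Δ = (4.119, -7.409), so (p, q)₂ = (3.690, -8.695).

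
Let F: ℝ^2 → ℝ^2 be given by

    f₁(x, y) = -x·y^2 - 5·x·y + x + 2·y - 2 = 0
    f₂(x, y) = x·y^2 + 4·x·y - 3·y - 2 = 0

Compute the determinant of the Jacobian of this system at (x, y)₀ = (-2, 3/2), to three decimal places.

J = [[-y^2 - 5·y + 1, -2·x·y - 5·x + 2], [y^2 + 4·y, 2·x·y + 4·x - 3]].
At the point, J = [[-8.750, 18.000], [8.250, -17.000]].
det J = 0.250.

0.250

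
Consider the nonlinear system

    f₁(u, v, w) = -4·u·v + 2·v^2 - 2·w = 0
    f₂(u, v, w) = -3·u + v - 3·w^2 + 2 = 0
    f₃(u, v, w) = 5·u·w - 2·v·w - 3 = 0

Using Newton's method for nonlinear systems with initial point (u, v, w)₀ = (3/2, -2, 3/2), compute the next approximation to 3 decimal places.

At (3/2, -2, 3/2): F = (17.000, -11.250, 14.250).
Jacobian J = [[-4·v, -4·u + 4·v, -2], [-3, 1, -6·w], [5·w, -2·w, 5·u - 2·v]].
At the point, J = [[8.000, -14.000, -2.000], [-3.000, 1.000, -9.000], [7.500, -3.000, 11.500]] (det J = 335.000).
Solving J·Δ = −F gives Δ = (0.950, 1.950, -1.350).
Then the next iterate is (u, v, w)₁ = (2.450, -0.050, 0.150).

(2.450, -0.050, 0.150)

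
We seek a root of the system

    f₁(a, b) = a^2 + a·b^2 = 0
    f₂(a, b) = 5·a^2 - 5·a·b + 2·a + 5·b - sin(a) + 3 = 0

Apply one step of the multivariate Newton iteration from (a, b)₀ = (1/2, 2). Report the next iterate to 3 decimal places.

(1.187, -0.843)

At (1/2, 2): F = (2.250, 9.77057).
Jacobian J = [[2·a + b^2, 2·a·b], [10·a - 5·b - cos(a) + 2, -5·a + 5]].
At the point, J = [[5.000, 2.000], [-3.87758, 2.500]] (det J = 20.25517).
Solving J·Δ = −F gives Δ = (0.687, -2.843).
Then the next iterate is (a, b)₁ = (1.187, -0.843).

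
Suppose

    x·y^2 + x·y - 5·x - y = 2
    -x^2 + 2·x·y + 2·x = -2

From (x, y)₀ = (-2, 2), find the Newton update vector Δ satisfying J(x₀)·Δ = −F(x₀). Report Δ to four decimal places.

(1.2264, -0.4340)

At (-2, 2): F = (-6.0000, -14.0000).
Jacobian J = [[y^2 + y - 5, 2·x·y + x - 1], [-2·x + 2·y + 2, 2·x]].
At the point, J = [[1.0000, -11.0000], [10.0000, -4.0000]] (det J = 106.0000).
Solving J·Δ = −F gives Δ = (1.2264, -0.4340).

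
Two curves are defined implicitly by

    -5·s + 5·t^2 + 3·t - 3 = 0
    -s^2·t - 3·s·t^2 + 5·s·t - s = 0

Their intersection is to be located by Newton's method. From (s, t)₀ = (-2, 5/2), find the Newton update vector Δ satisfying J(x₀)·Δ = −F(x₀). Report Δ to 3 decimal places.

At (-2, 5/2): F = (45.750, 4.500).
Jacobian J = [[-5, 10·t + 3], [-2·s·t - 3·t^2 + 5·t - 1, -s^2 - 6·s·t + 5·s]].
At the point, J = [[-5.000, 28.000], [2.750, 16.000]] (det J = -157.000).
Solving J·Δ = −F gives Δ = (3.860, -0.945).

(3.860, -0.945)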